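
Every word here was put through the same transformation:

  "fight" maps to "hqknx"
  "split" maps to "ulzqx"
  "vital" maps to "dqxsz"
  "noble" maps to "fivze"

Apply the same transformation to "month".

f(5)→h(7) and i(8)→q(16) fit y≡3x+18 (mod 26); the inverse of 3 mod 26 is 9. Treating letters as 0–25, the rule is x ↦ 3x + 18 (mod 26).
Applying it to month: m(12)→3·12+18≡2=c; o(14)→3·14+18≡8=i; n(13)→3·13+18≡5=f; t(19)→3·19+18≡23=x; h(7)→3·7+18≡13=n (all mod 26).

cifxn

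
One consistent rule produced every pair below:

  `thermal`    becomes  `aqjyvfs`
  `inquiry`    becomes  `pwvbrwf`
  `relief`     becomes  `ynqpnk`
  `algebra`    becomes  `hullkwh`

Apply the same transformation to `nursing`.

udwzrsn

It's a Vigenère-style cipher with numeric key [7,9,5]: position i shifts by key[i mod 3].
Applying it to nursing: n+7=u, u+9=d, r+5=w, s+7=z, i+9=r, n+5=s, g+7=n.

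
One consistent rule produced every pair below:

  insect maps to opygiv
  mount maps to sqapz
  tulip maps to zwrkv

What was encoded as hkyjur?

The shifts repeat in a cycle of length 2: positions 0,1,… shift by +6, +2, then the pattern repeats.
Decoding hkyjur: h−6=b, k−2=i, y−6=s, j−2=h, u−6=o, r−2=p.

bishop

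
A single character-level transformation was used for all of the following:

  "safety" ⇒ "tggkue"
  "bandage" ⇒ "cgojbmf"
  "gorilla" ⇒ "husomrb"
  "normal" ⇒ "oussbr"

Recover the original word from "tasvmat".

The shifts repeat in a cycle of length 2: positions 0,1,… shift by +1, +6, then the pattern repeats.
Undoing it on tasvmat: t−1=s, a−6=u, s−1=r, v−6=p, m−1=l, a−6=u, t−1=s.

surplus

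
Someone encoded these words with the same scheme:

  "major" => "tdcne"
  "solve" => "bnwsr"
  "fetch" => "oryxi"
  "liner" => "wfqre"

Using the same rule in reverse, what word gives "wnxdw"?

local

m(12)→t(19) and a(0)→d(3) fit y≡23x+3 (mod 26); the inverse of 23 mod 26 is 17. Each letter's alphabet position (a=0..z=25) is mapped through 23·x+3 mod 26 — an affine cipher.
Reversing it on wnxdw: w(22)→17·(22−3)≡11=l; n(13)→17·(13−3)≡14=o; x(23)→17·(23−3)≡2=c; d(3)→17·(3−3)≡0=a; w(22)→17·(22−3)≡11=l (all mod 26).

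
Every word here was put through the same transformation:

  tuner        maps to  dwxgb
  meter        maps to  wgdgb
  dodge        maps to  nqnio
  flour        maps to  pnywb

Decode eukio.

usage

The shifts repeat in a cycle of length 2: positions 0,1,… shift by +10, +2, then the pattern repeats.
Reversing it on eukio: e−10=u, u−2=s, k−10=a, i−2=g, o−10=e.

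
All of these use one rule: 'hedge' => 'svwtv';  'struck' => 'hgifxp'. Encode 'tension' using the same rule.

gvmhrlm

Each pair mirrors across the alphabet (h↔s, e↔v, d↔w): positions sum to 25. Each letter is replaced by its mirror in the alphabet: a↔z, b↔y, c↔x, and so on (the Atbash cipher).
Applying it to tension: t↔g, e↔v, n↔m, s↔h, i↔r, o↔l, n↔m.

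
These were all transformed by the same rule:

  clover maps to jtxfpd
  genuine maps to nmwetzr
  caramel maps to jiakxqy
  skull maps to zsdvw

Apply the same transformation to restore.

ymbdzdr

In clover: c→j is +7, l→t is +8, o→x is +9, v→f is +10 — the shift increases by 1 each position. Letter i (0-indexed) is shifted by i+7, so successive shifts are 7, 8, 9, ….
On restore: r+7=y, e+8=m, s+9=b, t+10=d, o+11=z, r+12=d, e+13=r.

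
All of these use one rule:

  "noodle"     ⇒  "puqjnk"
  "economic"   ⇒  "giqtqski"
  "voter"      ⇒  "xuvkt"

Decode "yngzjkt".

whether

Shifts by position in noodle: pos 0: n→p (+2), pos 1: o→u (+6), pos 2: o→q (+2), pos 3: d→j (+6) — repeating every 2. The shifts repeat in a cycle of length 2: positions 0,1,… shift by +2, +6, then the pattern repeats.
Undoing it on yngzjkt: y−2=w, n−6=h, g−2=e, z−6=t, j−2=h, k−6=e, t−2=r.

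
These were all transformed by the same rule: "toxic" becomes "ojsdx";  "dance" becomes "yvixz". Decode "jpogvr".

Compare letters: t→o is +21, o→j is +21, x→s is +21 — a constant shift. Every letter moves 21 places later in the alphabet, wrapping around z→a.
Undoing it on jpogvr: j−21=o, p−21=u, o−21=t, g−21=l, v−21=a, r−21=w.

outlaw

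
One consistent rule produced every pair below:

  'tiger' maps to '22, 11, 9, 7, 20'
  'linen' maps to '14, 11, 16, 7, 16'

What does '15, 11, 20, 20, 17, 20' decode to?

mirror

t is letter #20 and maps to 22: an offset of 2. Letters become their 1-based position plus 2 (so a→3, b→4, …).
Decoding 15, 11, 20, 20, 17, 20: 15→(15−2)÷1=13=m, 11→(11−2)÷1=9=i, 20→(20−2)÷1=18=r, 20→(20−2)÷1=18=r, 17→(17−2)÷1=15=o, 20→(20−2)÷1=18=r.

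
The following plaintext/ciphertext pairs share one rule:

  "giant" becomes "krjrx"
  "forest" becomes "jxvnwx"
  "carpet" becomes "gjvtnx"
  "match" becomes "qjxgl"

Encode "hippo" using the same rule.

The shift depends on letter class: consonant g→k is +4, but vowel i→r is +9. Two shifts are in play — +9 for a/e/i/o/u, +4 for every other letter.
Applying it to hippo: h(cons)+4=l, i(vowel)+9=r, p(cons)+4=t, p(cons)+4=t, o(vowel)+9=x.

lrttx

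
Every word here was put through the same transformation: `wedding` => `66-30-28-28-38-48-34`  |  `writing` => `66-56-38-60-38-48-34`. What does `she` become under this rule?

w(#23)→66 and e(#5)→30: differences scale by 2, so n = 2·pos + 20. With a=1..z=26, the number is 2·pos + 20.
On she: s=19→58, h=8→36, e=5→30.

58-36-30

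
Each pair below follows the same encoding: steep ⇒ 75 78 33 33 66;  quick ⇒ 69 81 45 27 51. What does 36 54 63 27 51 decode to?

flock

s(#19)→75 and t(#20)→78: differences scale by 3, so n = 3·pos + 18. The formula is n = 3×(alphabet index, a=1) + 18.
Reversing it on 36 54 63 27 51: 36→(36−18)÷3=6=f, 54→(54−18)÷3=12=l, 63→(63−18)÷3=15=o, 27→(27−18)÷3=3=c, 51→(51−18)÷3=11=k.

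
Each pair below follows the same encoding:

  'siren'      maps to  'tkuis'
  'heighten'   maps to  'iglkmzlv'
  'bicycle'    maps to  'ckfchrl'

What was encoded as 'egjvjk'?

degree

In siren: s→t is +1, i→k is +2, r→u is +3, e→i is +4 — the shift increases by 1 each position. Letter i (0-indexed) is shifted by i+1, so successive shifts are 1, 2, 3, ….
Undoing it on egjvjk: e−1=d, g−2=e, j−3=g, v−4=r, j−5=e, k−6=e.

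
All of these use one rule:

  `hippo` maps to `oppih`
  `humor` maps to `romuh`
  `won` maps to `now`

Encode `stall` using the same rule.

The output letters match the input read backwards: hippo reversed is oppih. The word is simply reversed.
On stall: reverse → llats.

llats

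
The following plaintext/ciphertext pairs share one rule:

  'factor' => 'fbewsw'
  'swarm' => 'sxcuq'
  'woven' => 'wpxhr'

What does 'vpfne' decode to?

vodka

In factor: f→f is +0, a→b is +1, c→e is +2, t→w is +3 — the shift increases by 1 each position. Each letter shifts forward by its position index (0, 1, 2, …) — the shift grows by one for each successive letter.
Undoing it on vpfne: v−0=v, p−1=o, f−2=d, n−3=k, e−4=a.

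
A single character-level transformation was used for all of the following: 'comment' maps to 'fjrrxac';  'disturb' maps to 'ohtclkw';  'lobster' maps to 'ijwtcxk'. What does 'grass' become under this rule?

pkntt

c(2)→f(5) and o(14)→j(9) fit y≡9x+13 (mod 26); the inverse of 9 mod 26 is 3. Each letter's alphabet position (a=0..z=25) is mapped through 9·x+13 mod 26 — an affine cipher.
For grass: g(6)→9·6+13≡15=p; r(17)→9·17+13≡10=k; a(0)→9·0+13≡13=n; s(18)→9·18+13≡19=t; s(18)→9·18+13≡19=t (all mod 26).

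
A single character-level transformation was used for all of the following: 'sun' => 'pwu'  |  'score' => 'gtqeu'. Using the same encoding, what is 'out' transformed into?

The output letters match the input read backwards, each shifted +2: sun reversed is nus. The word is reversed, then every letter is shifted forward by 2.
For out: reverse → tuo; then shift: t+2=v, u+2=w, o+2=q.

vwq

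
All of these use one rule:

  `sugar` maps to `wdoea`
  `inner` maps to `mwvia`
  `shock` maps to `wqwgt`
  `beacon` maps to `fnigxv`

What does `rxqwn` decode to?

Shifts by position in sugar: pos 0: s→w (+4), pos 1: u→d (+9), pos 2: g→o (+8), pos 3: a→e (+4), pos 4: r→a (+9) — repeating every 3. A repeating key of period 3 is used — shifts +4, +9, +8 over and over.
Decoding rxqwn: r−4=n, x−9=o, q−8=i, w−4=s, n−9=e.

noise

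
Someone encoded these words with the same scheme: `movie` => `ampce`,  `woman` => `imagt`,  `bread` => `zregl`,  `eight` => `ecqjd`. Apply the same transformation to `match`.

m(12)→a(0) and o(14)→m(12) fit y≡19x+6 (mod 26); the inverse of 19 mod 26 is 11. Each letter's alphabet position (a=0..z=25) is mapped through 19·x+6 mod 26 — an affine cipher.
Applying it to match: m(12)→19·12+6≡0=a; a(0)→19·0+6≡6=g; t(19)→19·19+6≡3=d; c(2)→19·2+6≡18=s; h(7)→19·7+6≡9=j (all mod 26).

agdsj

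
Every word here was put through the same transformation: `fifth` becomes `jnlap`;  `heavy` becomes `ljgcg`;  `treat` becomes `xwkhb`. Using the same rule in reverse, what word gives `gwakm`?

crude

In fifth: f→j is +4, i→n is +5, f→l is +6, t→a is +7 — the shift increases by 1 each position. The shift increases by 1 at each position, starting from +4: 4, 5, 6, ….
Undoing it on gwakm: g−4=c, w−5=r, a−6=u, k−7=d, m−8=e.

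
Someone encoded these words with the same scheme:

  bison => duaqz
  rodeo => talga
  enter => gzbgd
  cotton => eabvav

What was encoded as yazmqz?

worker

Shifts by position in bison: pos 0: b→d (+2), pos 1: i→u (+12), pos 2: s→a (+8), pos 3: o→q (+2), pos 4: n→z (+12) — repeating every 3. The shifts repeat in a cycle of length 3: positions 0,1,… shift by +2, +12, +8, then the pattern repeats.
Undoing it on yazmqz: y−2=w, a−12=o, z−8=r, m−2=k, q−12=e, z−8=r.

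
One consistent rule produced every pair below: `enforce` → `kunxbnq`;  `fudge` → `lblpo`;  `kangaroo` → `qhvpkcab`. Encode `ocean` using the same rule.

ujmjx

In enforce: e→k is +6, n→u is +7, f→n is +8, o→x is +9 — the shift increases by 1 each position. The shift increases by 1 at each position, starting from +6: 6, 7, 8, ….
Applying it to ocean: o+6=u, c+7=j, e+8=m, a+9=j, n+10=x.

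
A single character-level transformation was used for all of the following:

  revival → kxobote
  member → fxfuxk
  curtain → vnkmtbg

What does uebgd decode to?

Compare letters: r→k is +19, e→x is +19, v→o is +19 — a constant shift. It's a constant shift of +19 (ROT19).
Reversing it on uebgd: u−19=b, e−19=l, b−19=i, g−19=n, d−19=k.

blink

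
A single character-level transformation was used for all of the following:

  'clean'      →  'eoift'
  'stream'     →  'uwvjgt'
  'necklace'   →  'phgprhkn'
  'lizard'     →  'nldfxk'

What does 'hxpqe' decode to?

fully

In clean: c→e is +2, l→o is +3, e→i is +4, a→f is +5 — the shift increases by 1 each position. Letter i (0-indexed) is shifted by i+2, so successive shifts are 2, 3, 4, ….
Reversing it on hxpqe: h−2=f, x−3=u, p−4=l, q−5=l, e−6=y.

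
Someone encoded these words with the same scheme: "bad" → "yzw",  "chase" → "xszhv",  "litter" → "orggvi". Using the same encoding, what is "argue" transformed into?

Each pair mirrors across the alphabet (b↔y, a↔z, d↔w): positions sum to 25. This is the alphabet-reversal cipher (Atbash): a becomes z, b becomes y, etc.
For argue: a↔z, r↔i, g↔t, u↔f, e↔v.

zitfv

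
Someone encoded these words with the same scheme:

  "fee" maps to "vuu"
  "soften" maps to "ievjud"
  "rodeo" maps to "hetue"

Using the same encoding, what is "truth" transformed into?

jhkjx

Compare letters: f→v is +16, e→u is +16, e→u is +16 — a constant shift. Each letter is shifted forward by 16 in the alphabet (a Caesar shift of +16).
Applying it to truth: t+16=j, r+16=h, u+16=k, t+16=j, h+16=x.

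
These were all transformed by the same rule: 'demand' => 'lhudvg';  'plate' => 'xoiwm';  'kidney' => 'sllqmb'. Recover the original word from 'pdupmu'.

hammer

The shifts repeat in a cycle of length 2: positions 0,1,… shift by +8, +3, then the pattern repeats.
Reversing it on pdupmu: p−8=h, d−3=a, u−8=m, p−3=m, m−8=e, u−3=r.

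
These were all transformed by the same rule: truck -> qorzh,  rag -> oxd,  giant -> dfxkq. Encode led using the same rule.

iba

This is a Caesar cipher with shift 23.
On led: l+23=i, e+23=b, d+23=a.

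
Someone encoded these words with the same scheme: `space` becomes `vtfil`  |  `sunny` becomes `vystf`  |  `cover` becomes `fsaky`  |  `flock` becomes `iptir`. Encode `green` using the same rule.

jvjku

In space: s→v is +3, p→t is +4, a→f is +5, c→i is +6 — the shift increases by 1 each position. Letter i (0-indexed) is shifted by i+3, so successive shifts are 3, 4, 5, ….
For green: g+3=j, r+4=v, e+5=j, e+6=k, n+7=u.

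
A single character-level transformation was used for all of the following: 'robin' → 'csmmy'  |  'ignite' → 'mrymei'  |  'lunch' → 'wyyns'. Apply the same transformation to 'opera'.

The shift depends on letter class: consonant r→c is +11, but vowel o→s is +4. Vowels shift forward by 4 and consonants shift forward by 11.
On opera: o(vowel)+4=s, p(cons)+11=a, e(vowel)+4=i, r(cons)+11=c, a(vowel)+4=e.

saice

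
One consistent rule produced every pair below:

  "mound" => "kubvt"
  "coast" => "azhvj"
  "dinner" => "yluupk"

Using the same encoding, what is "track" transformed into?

The output letters match the input read backwards, each shifted +7: mound reversed is dnuom. Read the word backwards and shift each letter +7.
On track: reverse → kcart; then shift: k+7=r, c+7=j, a+7=h, r+7=y, t+7=a.

rjhya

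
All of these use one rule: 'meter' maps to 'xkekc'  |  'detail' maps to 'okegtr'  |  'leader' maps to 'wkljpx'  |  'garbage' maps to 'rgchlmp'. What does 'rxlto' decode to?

Shifts by position in meter: pos 0: m→x (+11), pos 1: e→k (+6), pos 2: t→e (+11), pos 3: e→k (+6) — repeating every 2. The shifts repeat in a cycle of length 2: positions 0,1,… shift by +11, +6, then the pattern repeats.
Decoding rxlto: r−11=g, x−6=r, l−11=a, t−6=n, o−11=d.

grand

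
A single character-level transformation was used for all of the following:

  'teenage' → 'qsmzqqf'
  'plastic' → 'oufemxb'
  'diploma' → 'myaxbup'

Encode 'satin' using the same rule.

The output letters match the input read backwards, each shifted +12: teenage reversed is eganeet. Two steps: reverse the string, then apply a Caesar shift of +12.
On satin: reverse → nitas; then shift: n+12=z, i+12=u, t+12=f, a+12=m, s+12=e.

zufme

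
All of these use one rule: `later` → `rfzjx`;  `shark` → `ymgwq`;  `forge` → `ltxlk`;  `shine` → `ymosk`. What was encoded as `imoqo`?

A repeating key of period 2 is used — shifts +6, +5 over and over.
Decoding imoqo: i−6=c, m−5=h, o−6=i, q−5=l, o−6=i.

chili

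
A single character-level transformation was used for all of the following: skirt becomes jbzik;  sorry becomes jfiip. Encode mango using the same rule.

drexf

Compare letters: s→j is +17, k→b is +17, i→z is +17 — a constant shift. Every letter moves 17 places later in the alphabet, wrapping around z→a.
On mango: m+17=d, a+17=r, n+17=e, g+17=x, o+17=f.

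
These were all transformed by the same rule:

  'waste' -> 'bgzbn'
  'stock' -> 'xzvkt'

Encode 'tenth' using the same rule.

Letter i (0-indexed) is shifted by i+5, so successive shifts are 5, 6, 7, ….
Applying it to tenth: t+5=y, e+6=k, n+7=u, t+8=b, h+9=q.

ykubq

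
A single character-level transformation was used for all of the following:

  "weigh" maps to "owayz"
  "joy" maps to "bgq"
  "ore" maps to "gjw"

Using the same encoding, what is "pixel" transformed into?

hapwd

Compare letters: w→o is +18, e→w is +18, i→a is +18 — a constant shift. Every letter moves 18 places later in the alphabet, wrapping around z→a.
On pixel: p+18=h, i+18=a, x+18=p, e+18=w, l+18=d.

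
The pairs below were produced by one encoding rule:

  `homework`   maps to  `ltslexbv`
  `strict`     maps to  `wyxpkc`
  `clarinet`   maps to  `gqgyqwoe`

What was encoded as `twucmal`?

proverb

Letter i (0-indexed) is shifted by i+4, so successive shifts are 4, 5, 6, ….
Reversing it on twucmal: t−4=p, w−5=r, u−6=o, c−7=v, m−8=e, a−9=r, l−10=b.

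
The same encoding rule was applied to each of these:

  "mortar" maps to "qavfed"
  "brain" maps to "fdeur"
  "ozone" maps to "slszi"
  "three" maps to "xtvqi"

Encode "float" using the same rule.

Shifts by position in mortar: pos 0: m→q (+4), pos 1: o→a (+12), pos 2: r→v (+4), pos 3: t→f (+12) — repeating every 2. The shifts repeat in a cycle of length 2: positions 0,1,… shift by +4, +12, then the pattern repeats.
Applying it to float: f+4=j, l+12=x, o+4=s, a+12=m, t+4=x.

jxsmx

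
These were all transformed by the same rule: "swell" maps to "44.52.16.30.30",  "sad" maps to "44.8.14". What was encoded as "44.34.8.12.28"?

snack

The formula is n = 2×(alphabet index, a=1) + 6.
Decoding 44.34.8.12.28: 44→(44−6)÷2=19=s, 34→(34−6)÷2=14=n, 8→(8−6)÷2=1=a, 12→(12−6)÷2=3=c, 28→(28−6)÷2=11=k.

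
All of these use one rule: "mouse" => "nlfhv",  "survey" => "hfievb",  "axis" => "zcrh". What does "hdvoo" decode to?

This is the alphabet-reversal cipher (Atbash): a becomes z, b becomes y, etc.
Reversing it on hdvoo: h↔s, d↔w, v↔e, o↔l, o↔l.

swell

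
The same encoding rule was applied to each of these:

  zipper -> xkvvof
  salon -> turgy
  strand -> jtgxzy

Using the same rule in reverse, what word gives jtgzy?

The output letters match the input read backwards, each shifted +6: zipper reversed is reppiz. Read the word backwards and shift each letter +6.
Undoing it on jtgzy: shift back: j−6=d, t−6=n, g−6=a, z−6=t, y−6=s → dnats; then reverse → stand.

stand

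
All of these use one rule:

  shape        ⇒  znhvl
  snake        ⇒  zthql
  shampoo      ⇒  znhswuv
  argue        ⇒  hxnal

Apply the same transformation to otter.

vzaky

Shifts by position in shape: pos 0: s→z (+7), pos 1: h→n (+6), pos 2: a→h (+7), pos 3: p→v (+6) — repeating every 2. A repeating key of period 2 is used — shifts +7, +6 over and over.
For otter: o+7=v, t+6=z, t+7=a, e+6=k, r+7=y.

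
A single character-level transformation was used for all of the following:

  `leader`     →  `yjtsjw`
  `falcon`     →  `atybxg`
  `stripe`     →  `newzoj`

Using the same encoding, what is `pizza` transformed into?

Each letter's alphabet position (a=0..z=25) is mapped through 17·x+19 mod 26 — an affine cipher.
Applying it to pizza: p(15)→17·15+19≡14=o; i(8)→17·8+19≡25=z; z(25)→17·25+19≡2=c; z(25)→17·25+19≡2=c; a(0)→17·0+19≡19=t (all mod 26).

ozcct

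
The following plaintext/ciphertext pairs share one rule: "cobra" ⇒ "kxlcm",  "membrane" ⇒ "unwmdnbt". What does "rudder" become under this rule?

In cobra: c→k is +8, o→x is +9, b→l is +10, r→c is +11 — the shift increases by 1 each position. Each letter shifts forward by (position + 8), i.e. 8, 9, 10, … — the shift grows by one for each successive letter.
Applying it to rudder: r+8=z, u+9=d, d+10=n, d+11=o, e+12=q, r+13=e.

zdnoqe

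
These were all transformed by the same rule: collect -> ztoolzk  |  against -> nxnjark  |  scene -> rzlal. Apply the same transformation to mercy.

c(2)→z(25) and o(14)→t(19) fit y≡19x+13 (mod 26); the inverse of 19 mod 26 is 11. This is an affine cipher: with a=0,…,z=25, each position x becomes (19x+13) mod 26.
Applying it to mercy: m(12)→19·12+13≡7=h; e(4)→19·4+13≡11=l; r(17)→19·17+13≡24=y; c(2)→19·2+13≡25=z; y(24)→19·24+13≡1=b (all mod 26).

hlyzb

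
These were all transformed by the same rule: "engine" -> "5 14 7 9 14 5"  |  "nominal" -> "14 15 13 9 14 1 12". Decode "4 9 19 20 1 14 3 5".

distance

Each letter is replaced by its alphabet position (a=1, b=2, …, z=26).
Reversing it on 4 9 19 20 1 14 3 5: 4=d, 9=i, 19=s, 20=t, 1=a, 14=n, 3=c, 5=e.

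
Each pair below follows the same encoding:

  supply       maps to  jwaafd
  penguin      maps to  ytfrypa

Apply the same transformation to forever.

cpgpczq

The output letters match the input read backwards, each shifted +11: supply reversed is ylppus. The word is reversed, then every letter is shifted forward by 11.
On forever: reverse → reverof; then shift: r+11=c, e+11=p, v+11=g, e+11=p, r+11=c, o+11=z, f+11=q.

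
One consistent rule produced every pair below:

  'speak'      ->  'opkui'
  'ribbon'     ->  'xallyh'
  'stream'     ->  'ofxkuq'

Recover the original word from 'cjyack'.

Treating letters as 0–25, the rule is x ↦ 17x + 20 (mod 26).
Reversing it on cjyack: c(2)→23·(2−20)≡2=c; j(9)→23·(9−20)≡7=h; y(24)→23·(24−20)≡14=o; a(0)→23·(0−20)≡8=i; c(2)→23·(2−20)≡2=c; k(10)→23·(10−20)≡4=e (all mod 26).

choice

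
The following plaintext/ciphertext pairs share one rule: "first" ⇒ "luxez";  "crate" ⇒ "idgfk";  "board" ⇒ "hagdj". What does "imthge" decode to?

Shifts by position in first: pos 0: f→l (+6), pos 1: i→u (+12), pos 2: r→x (+6), pos 3: s→e (+12) — repeating every 2. The shifts repeat in a cycle of length 2: positions 0,1,… shift by +6, +12, then the pattern repeats.
Reversing it on imthge: i−6=c, m−12=a, t−6=n, h−12=v, g−6=a, e−12=s.

canvas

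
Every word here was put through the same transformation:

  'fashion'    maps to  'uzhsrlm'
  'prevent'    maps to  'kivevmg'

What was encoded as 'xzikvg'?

Each pair mirrors across the alphabet (f↔u, a↔z, s↔h): positions sum to 25. Letters are reflected about the middle of the alphabet (position → 25−position): Atbash.
Reversing it on xzikvg: x↔c, z↔a, i↔r, k↔p, v↔e, g↔t.

carpet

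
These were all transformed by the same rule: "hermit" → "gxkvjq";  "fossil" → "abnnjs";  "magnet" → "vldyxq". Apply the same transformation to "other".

Each letter's alphabet position (a=0..z=25) is mapped through 3·x+11 mod 26 — an affine cipher.
Applying it to other: o(14)→3·14+11≡1=b; t(19)→3·19+11≡16=q; h(7)→3·7+11≡6=g; e(4)→3·4+11≡23=x; r(17)→3·17+11≡10=k (all mod 26).

bqgxk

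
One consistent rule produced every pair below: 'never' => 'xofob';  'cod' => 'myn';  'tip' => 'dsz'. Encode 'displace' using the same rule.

nsczvkmo

Each letter is shifted forward by 10 in the alphabet (a Caesar shift of +10).
Applying it to displace: d+10=n, i+10=s, s+10=c, p+10=z, l+10=v, a+10=k, c+10=m, e+10=o.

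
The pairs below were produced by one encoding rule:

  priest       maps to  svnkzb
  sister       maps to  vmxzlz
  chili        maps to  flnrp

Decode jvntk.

grind

In priest: p→s is +3, r→v is +4, i→n is +5, e→k is +6 — the shift increases by 1 each position. Each letter shifts forward by (position + 3), i.e. 3, 4, 5, … — the shift grows by one for each successive letter.
Reversing it on jvntk: j−3=g, v−4=r, n−5=i, t−6=n, k−7=d.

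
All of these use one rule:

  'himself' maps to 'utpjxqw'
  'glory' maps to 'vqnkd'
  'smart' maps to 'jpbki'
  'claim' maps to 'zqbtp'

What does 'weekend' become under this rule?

h(7)→u(20) and i(8)→t(19) fit y≡25x+1 (mod 26); the inverse of 25 mod 26 is 25. Each letter's alphabet position (a=0..z=25) is mapped through 25·x+1 mod 26 — an affine cipher.
Applying it to weekend: w(22)→25·22+1≡5=f; e(4)→25·4+1≡23=x; e(4)→25·4+1≡23=x; k(10)→25·10+1≡17=r; e(4)→25·4+1≡23=x; n(13)→25·13+1≡14=o; d(3)→25·3+1≡24=y (all mod 26).

fxxrxoy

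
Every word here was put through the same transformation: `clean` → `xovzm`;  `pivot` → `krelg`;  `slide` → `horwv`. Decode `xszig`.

Each pair mirrors across the alphabet (c↔x, l↔o, e↔v): positions sum to 25. This is the alphabet-reversal cipher (Atbash): a becomes z, b becomes y, etc.
Decoding xszig: x↔c, s↔h, z↔a, i↔r, g↔t.

chart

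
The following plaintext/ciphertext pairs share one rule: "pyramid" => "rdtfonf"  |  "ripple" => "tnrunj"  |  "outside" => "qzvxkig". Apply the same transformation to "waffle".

Shifts by position in pyramid: pos 0: p→r (+2), pos 1: y→d (+5), pos 2: r→t (+2), pos 3: a→f (+5) — repeating every 2. A repeating key of period 2 is used — shifts +2, +5 over and over.
For waffle: w+2=y, a+5=f, f+2=h, f+5=k, l+2=n, e+5=j.

yfhknj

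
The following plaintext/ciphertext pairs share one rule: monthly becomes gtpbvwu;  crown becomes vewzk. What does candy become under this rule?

glvik

The output letters match the input read backwards, each shifted +8: monthly reversed is ylhtnom. Two steps: reverse the string, then apply a Caesar shift of +8.
For candy: reverse → ydnac; then shift: y+8=g, d+8=l, n+8=v, a+8=i, c+8=k.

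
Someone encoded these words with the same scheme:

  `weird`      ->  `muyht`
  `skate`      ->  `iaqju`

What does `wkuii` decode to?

It's a constant shift of +16 (ROT16).
Reversing it on wkuii: w−16=g, k−16=u, u−16=e, i−16=s, i−16=s.

guess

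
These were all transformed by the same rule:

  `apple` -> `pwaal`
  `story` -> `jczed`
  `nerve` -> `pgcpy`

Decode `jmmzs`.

The output letters match the input read backwards, each shifted +11: apple reversed is elppa. The word is reversed, then every letter is shifted forward by 11.
Decoding jmmzs: shift back: j−11=y, m−11=b, m−11=b, z−11=o, s−11=h → ybboh; then reverse → hobby.

hobby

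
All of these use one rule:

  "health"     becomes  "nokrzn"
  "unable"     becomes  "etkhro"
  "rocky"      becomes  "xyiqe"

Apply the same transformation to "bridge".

The shift depends on letter class: consonant h→n is +6, but vowel e→o is +10. The rule splits by letter class: vowels +10, consonants +6.
On bridge: b(cons)+6=h, r(cons)+6=x, i(vowel)+10=s, d(cons)+6=j, g(cons)+6=m, e(vowel)+10=o.

hxsjmo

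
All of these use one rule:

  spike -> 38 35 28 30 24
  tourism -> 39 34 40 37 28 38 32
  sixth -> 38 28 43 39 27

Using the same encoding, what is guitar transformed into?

26 40 28 39 20 37

Letters become their 1-based position plus 19 (so a→20, b→21, …).
Applying it to guitar: g=7→26, u=21→40, i=9→28, t=20→39, a=1→20, r=18→37.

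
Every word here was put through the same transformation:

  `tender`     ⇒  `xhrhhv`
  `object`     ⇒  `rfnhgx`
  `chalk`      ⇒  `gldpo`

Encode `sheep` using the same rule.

wlhht

The shift depends on letter class: consonant t→x is +4, but vowel e→h is +3. Two shifts are in play — +3 for a/e/i/o/u, +4 for every other letter.
On sheep: s(cons)+4=w, h(cons)+4=l, e(vowel)+3=h, e(vowel)+3=h, p(cons)+4=t.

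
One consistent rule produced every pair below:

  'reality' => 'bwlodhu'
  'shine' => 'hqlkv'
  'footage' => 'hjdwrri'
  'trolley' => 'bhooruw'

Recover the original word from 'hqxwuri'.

The output letters match the input read backwards, each shifted +3: reality reversed is ytilaer. Read the word backwards and shift each letter +3.
Reversing it on hqxwuri: shift back: h−3=e, q−3=n, x−3=u, w−3=t, u−3=r, r−3=o, i−3=f → enutrof; then reverse → fortune.

fortune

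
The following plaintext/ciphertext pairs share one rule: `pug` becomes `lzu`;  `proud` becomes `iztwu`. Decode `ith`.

cod

Read the word backwards and shift each letter +5.
Undoing it on ith: shift back: i−5=d, t−5=o, h−5=c → doc; then reverse → cod.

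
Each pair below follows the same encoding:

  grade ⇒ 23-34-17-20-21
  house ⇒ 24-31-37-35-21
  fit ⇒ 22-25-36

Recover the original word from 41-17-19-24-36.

yacht

g is letter #7 and maps to 23: an offset of 16. Letters become their 1-based position plus 16 (so a→17, b→18, …).
Decoding 41-17-19-24-36: 41→(41−16)÷1=25=y, 17→(17−16)÷1=1=a, 19→(19−16)÷1=3=c, 24→(24−16)÷1=8=h, 36→(36−16)÷1=20=t.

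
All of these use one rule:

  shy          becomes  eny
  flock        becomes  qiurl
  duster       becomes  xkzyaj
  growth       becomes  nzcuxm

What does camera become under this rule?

Two steps: reverse the string, then apply a Caesar shift of +6.
Applying it to camera: reverse → aremac; then shift: a+6=g, r+6=x, e+6=k, m+6=s, a+6=g, c+6=i.

gxksgi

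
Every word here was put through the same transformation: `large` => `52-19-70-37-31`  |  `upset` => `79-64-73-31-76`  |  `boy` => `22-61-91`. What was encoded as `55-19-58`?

Each letter becomes 3×(its alphabet position, a=1..z=26) + 16.
Reversing it on 55-19-58: 55→(55−16)÷3=13=m, 19→(19−16)÷3=1=a, 58→(58−16)÷3=14=n.

man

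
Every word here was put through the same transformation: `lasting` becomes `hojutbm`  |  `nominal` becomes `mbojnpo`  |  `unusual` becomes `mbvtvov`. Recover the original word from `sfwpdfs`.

The output letters match the input read backwards, each shifted +1: lasting reversed is gnitsal. The word is reversed, then every letter is shifted forward by 1.
Undoing it on sfwpdfs: shift back: s−1=r, f−1=e, w−1=v, p−1=o, d−1=c, f−1=e, s−1=r → revocer; then reverse → recover.

recover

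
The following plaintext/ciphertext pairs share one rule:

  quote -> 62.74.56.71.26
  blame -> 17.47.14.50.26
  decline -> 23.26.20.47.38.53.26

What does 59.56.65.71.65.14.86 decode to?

portray

With a=1..z=26, the number is 3·pos + 11.
Reversing it on 59.56.65.71.65.14.86: 59→(59−11)÷3=16=p, 56→(56−11)÷3=15=o, 65→(65−11)÷3=18=r, 71→(71−11)÷3=20=t, 65→(65−11)÷3=18=r, 14→(14−11)÷3=1=a, 86→(86−11)÷3=25=y.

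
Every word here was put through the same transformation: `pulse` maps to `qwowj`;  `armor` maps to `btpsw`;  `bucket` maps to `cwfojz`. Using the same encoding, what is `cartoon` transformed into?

dcuxtuu

In pulse: p→q is +1, u→w is +2, l→o is +3, s→w is +4 — the shift increases by 1 each position. Letter i (0-indexed) is shifted by i+1, so successive shifts are 1, 2, 3, ….
On cartoon: c+1=d, a+2=c, r+3=u, t+4=x, o+5=t, o+6=u, n+7=u.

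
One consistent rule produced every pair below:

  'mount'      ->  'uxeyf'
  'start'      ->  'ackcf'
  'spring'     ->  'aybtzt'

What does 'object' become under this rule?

In mount: m→u is +8, o→x is +9, u→e is +10, n→y is +11 — the shift increases by 1 each position. Each letter shifts forward by (position + 8), i.e. 8, 9, 10, … — the shift grows by one for each successive letter.
For object: o+8=w, b+9=k, j+10=t, e+11=p, c+12=o, t+13=g.

wktpog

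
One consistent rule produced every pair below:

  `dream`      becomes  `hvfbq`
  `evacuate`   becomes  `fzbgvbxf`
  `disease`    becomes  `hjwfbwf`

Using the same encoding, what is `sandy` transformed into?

The shift depends on letter class: consonant d→h is +4, but vowel e→f is +1. Two shifts are in play — +1 for a/e/i/o/u, +4 for every other letter.
Applying it to sandy: s(cons)+4=w, a(vowel)+1=b, n(cons)+4=r, d(cons)+4=h, y(cons)+4=c.

wbrhc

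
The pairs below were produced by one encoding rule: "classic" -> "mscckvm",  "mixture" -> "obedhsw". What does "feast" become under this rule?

The output letters match the input read backwards, each shifted +10: classic reversed is cissalc. The word is reversed, then every letter is shifted forward by 10.
Applying it to feast: reverse → tsaef; then shift: t+10=d, s+10=c, a+10=k, e+10=o, f+10=p.

dckop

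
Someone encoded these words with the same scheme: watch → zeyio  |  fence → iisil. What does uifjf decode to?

In watch: w→z is +3, a→e is +4, t→y is +5, c→i is +6 — the shift increases by 1 each position. Letter i (0-indexed) is shifted by i+3, so successive shifts are 3, 4, 5, ….
Reversing it on uifjf: u−3=r, i−4=e, f−5=a, j−6=d, f−7=y.

ready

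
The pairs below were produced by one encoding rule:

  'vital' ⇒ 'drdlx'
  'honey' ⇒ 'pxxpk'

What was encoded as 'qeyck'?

ivory

Each letter shifts forward by (position + 8), i.e. 8, 9, 10, … — the shift grows by one for each successive letter.
Decoding qeyck: q−8=i, e−9=v, y−10=o, c−11=r, k−12=y.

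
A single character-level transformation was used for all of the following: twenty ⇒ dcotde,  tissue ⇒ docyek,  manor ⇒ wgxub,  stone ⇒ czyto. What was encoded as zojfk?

Shifts by position in twenty: pos 0: t→d (+10), pos 1: w→c (+6), pos 2: e→o (+10), pos 3: n→t (+6) — repeating every 2. It's a Vigenère-style cipher with numeric key [10,6]: position i shifts by key[i mod 2].
Decoding zojfk: z−10=p, o−6=i, j−10=z, f−6=z, k−10=a.

pizza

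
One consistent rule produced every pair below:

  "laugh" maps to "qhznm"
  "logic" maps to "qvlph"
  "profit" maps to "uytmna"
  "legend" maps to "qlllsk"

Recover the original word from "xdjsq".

Shifts by position in laugh: pos 0: l→q (+5), pos 1: a→h (+7), pos 2: u→z (+5), pos 3: g→n (+7) — repeating every 2. It's a Vigenère-style cipher with numeric key [5,7]: position i shifts by key[i mod 2].
Decoding xdjsq: x−5=s, d−7=w, j−5=e, s−7=l, q−5=l.

swell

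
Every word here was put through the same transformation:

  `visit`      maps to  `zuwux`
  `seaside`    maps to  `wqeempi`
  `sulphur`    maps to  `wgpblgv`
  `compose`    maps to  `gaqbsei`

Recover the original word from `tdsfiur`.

protein

Shifts by position in visit: pos 0: v→z (+4), pos 1: i→u (+12), pos 2: s→w (+4), pos 3: i→u (+12) — repeating every 2. The shifts repeat in a cycle of length 2: positions 0,1,… shift by +4, +12, then the pattern repeats.
Decoding tdsfiur: t−4=p, d−12=r, s−4=o, f−12=t, i−4=e, u−12=i, r−4=n.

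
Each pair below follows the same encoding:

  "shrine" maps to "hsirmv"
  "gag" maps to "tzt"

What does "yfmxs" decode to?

bunch

Letters are reflected about the middle of the alphabet (position → 25−position): Atbash.
Decoding yfmxs: y↔b, f↔u, m↔n, x↔c, s↔h.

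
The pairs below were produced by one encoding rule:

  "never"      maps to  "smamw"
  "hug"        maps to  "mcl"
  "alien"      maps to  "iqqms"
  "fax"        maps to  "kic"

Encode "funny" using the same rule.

kcssd

The shift depends on letter class: consonant n→s is +5, but vowel e→m is +8. Two shifts are in play — +8 for a/e/i/o/u, +5 for every other letter.
Applying it to funny: f(cons)+5=k, u(vowel)+8=c, n(cons)+5=s, n(cons)+5=s, y(cons)+5=d.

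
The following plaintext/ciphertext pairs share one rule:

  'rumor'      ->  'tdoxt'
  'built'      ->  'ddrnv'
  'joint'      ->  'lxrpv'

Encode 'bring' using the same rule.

dtrpi

The shift depends on letter class: consonant r→t is +2, but vowel u→d is +9. Two shifts are in play — +9 for a/e/i/o/u, +2 for every other letter.
Applying it to bring: b(cons)+2=d, r(cons)+2=t, i(vowel)+9=r, n(cons)+2=p, g(cons)+2=i.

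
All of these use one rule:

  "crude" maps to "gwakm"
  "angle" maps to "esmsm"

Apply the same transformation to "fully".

In crude: c→g is +4, r→w is +5, u→a is +6, d→k is +7 — the shift increases by 1 each position. Letter i (0-indexed) is shifted by i+4, so successive shifts are 4, 5, 6, ….
Applying it to fully: f+4=j, u+5=z, l+6=r, l+7=s, y+8=g.

jzrsg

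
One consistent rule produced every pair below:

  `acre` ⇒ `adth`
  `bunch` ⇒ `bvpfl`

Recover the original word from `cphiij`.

coffee

In acre: a→a is +0, c→d is +1, r→t is +2, e→h is +3 — the shift increases by 1 each position. The shift increases by 1 at each position, starting from +0: 0, 1, 2, ….
Undoing it on cphiij: c−0=c, p−1=o, h−2=f, i−3=f, i−4=e, j−5=e.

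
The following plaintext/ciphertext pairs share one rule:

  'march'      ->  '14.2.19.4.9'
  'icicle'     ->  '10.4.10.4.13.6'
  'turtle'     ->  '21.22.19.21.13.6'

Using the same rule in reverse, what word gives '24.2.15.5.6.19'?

wander

m is letter #13 and maps to 14: an offset of 1. Letters become their 1-based position plus 1 (so a→2, b→3, …).
Reversing it on 24.2.15.5.6.19: 24→(24−1)÷1=23=w, 2→(2−1)÷1=1=a, 15→(15−1)÷1=14=n, 5→(5−1)÷1=4=d, 6→(6−1)÷1=5=e, 19→(19−1)÷1=18=r.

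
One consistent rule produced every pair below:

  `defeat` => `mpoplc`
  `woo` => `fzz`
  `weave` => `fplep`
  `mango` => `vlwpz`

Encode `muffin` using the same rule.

vfootw

The shift depends on letter class: consonant d→m is +9, but vowel e→p is +11. Vowels shift forward by 11 and consonants shift forward by 9.
Applying it to muffin: m(cons)+9=v, u(vowel)+11=f, f(cons)+9=o, f(cons)+9=o, i(vowel)+11=t, n(cons)+9=w.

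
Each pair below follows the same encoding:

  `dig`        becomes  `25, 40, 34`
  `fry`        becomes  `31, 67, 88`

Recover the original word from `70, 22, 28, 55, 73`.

The formula is n = 3×(alphabet index, a=1) + 13.
Decoding 70, 22, 28, 55, 73: 70→(70−13)÷3=19=s, 22→(22−13)÷3=3=c, 28→(28−13)÷3=5=e, 55→(55−13)÷3=14=n, 73→(73−13)÷3=20=t.

scent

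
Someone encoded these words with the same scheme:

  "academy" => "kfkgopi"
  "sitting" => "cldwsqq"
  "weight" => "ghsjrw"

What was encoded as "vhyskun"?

Shifts by position in academy: pos 0: a→k (+10), pos 1: c→f (+3), pos 2: a→k (+10), pos 3: d→g (+3) — repeating every 2. It's a Vigenère-style cipher with numeric key [10,3]: position i shifts by key[i mod 2].
Decoding vhyskun: v−10=l, h−3=e, y−10=o, s−3=p, k−10=a, u−3=r, n−10=d.

leopard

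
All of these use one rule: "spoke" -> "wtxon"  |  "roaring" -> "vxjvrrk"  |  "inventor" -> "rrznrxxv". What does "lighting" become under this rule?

The shift depends on letter class: consonant s→w is +4, but vowel o→x is +9. Vowels shift forward by 9 and consonants shift forward by 4.
For lighting: l(cons)+4=p, i(vowel)+9=r, g(cons)+4=k, h(cons)+4=l, t(cons)+4=x, i(vowel)+9=r, n(cons)+4=r, g(cons)+4=k.

prklxrrk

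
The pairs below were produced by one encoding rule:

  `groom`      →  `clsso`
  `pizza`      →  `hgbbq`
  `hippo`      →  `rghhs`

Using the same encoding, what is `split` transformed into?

g(6)→c(2) and r(17)→l(11) fit y≡15x+16 (mod 26); the inverse of 15 mod 26 is 7. Each letter's alphabet position (a=0..z=25) is mapped through 15·x+16 mod 26 — an affine cipher.
For split: s(18)→15·18+16≡0=a; p(15)→15·15+16≡7=h; l(11)→15·11+16≡25=z; i(8)→15·8+16≡6=g; t(19)→15·19+16≡15=p (all mod 26).

ahzgp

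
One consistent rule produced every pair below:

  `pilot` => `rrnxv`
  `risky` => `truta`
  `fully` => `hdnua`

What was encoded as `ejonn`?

camel

It's a Vigenère-style cipher with numeric key [2,9]: position i shifts by key[i mod 2].
Decoding ejonn: e−2=c, j−9=a, o−2=m, n−9=e, n−2=l.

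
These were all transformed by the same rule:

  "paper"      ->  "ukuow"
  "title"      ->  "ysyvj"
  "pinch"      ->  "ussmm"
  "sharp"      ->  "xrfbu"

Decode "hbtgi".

Shifts by position in paper: pos 0: p→u (+5), pos 1: a→k (+10), pos 2: p→u (+5), pos 3: e→o (+10) — repeating every 2. A repeating key of period 2 is used — shifts +5, +10 over and over.
Decoding hbtgi: h−5=c, b−10=r, t−5=o, g−10=w, i−5=d.

crowd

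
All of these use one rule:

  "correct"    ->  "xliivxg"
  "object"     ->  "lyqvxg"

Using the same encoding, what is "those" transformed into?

gslhv

Each pair mirrors across the alphabet (c↔x, o↔l, r↔i): positions sum to 25. Each letter is replaced by its mirror in the alphabet: a↔z, b↔y, c↔x, and so on (the Atbash cipher).
Applying it to those: t↔g, h↔s, o↔l, s↔h, e↔v.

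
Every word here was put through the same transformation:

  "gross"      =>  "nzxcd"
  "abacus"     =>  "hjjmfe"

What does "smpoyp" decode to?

Letter i (0-indexed) is shifted by i+7, so successive shifts are 7, 8, 9, ….
Reversing it on smpoyp: s−7=l, m−8=e, p−9=g, o−10=e, y−11=n, p−12=d.

legend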